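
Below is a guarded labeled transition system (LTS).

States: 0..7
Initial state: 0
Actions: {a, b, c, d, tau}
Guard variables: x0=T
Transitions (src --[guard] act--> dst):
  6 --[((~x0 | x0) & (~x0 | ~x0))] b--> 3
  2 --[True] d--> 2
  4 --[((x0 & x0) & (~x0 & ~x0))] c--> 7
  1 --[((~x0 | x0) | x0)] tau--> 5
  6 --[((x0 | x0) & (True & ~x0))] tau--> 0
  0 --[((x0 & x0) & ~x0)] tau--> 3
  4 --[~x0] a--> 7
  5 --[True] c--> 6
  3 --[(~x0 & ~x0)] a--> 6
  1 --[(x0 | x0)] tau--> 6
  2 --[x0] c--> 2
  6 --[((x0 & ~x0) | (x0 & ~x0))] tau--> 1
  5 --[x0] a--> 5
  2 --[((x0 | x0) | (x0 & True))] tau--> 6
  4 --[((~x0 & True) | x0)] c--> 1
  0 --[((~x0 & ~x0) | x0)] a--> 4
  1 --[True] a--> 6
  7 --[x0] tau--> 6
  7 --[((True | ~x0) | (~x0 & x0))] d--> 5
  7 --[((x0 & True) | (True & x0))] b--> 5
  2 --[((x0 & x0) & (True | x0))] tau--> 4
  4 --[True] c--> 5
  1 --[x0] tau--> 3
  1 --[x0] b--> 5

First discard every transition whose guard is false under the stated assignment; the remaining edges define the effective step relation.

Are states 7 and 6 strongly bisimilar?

Answer: NOT BISIMILAR

Trace:
Refine partition for ~:
  round 0: {{0,1,2,3,4,5,6,7}}
  round 1: {{0},{1},{2},{3,6},{4},{5},{7}}
stable after 2 split(s): 7 block(s)
class of 7: {7}; class of 6: {3,6}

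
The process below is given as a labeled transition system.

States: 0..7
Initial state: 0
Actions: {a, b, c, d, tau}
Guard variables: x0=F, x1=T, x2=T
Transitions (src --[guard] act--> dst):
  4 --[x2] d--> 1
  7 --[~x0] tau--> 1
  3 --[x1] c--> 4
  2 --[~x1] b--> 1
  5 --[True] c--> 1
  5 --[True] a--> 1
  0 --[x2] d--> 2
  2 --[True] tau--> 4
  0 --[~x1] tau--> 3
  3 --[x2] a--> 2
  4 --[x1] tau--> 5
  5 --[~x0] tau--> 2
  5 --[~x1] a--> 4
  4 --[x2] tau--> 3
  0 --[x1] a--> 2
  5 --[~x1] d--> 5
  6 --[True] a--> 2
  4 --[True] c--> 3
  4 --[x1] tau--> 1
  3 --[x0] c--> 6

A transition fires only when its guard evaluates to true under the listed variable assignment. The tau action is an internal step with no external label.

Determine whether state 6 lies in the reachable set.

Guard filter leaves 15 enabled edge(s).
L0 = {0}
L1 = {2}  cumulative {0,2}
L2 = {4}  cumulative {0,2,4}
L3 = {1,3,5}  cumulative {0,1,2,3,4,5}
R = {0,1,2,3,4,5}

Answer: UNREACHABLE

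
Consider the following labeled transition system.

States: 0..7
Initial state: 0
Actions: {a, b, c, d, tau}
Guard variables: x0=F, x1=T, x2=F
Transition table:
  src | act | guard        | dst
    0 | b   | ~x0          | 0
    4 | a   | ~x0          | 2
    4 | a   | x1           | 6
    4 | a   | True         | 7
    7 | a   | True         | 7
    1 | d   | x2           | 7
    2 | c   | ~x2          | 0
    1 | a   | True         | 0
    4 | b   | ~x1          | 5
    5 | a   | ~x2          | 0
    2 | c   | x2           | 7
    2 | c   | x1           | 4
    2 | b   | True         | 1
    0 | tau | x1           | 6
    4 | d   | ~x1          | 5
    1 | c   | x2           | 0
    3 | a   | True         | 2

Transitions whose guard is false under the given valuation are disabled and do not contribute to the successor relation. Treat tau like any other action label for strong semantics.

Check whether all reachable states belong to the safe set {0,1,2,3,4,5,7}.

Allowed set {0,1,2,3,4,5,7}
Reach set: {0,6}
  0: ok
  6: ✗ unsafe
witness against invariant: tau → 6

Answer: INVARIANT VIOLATED at state 6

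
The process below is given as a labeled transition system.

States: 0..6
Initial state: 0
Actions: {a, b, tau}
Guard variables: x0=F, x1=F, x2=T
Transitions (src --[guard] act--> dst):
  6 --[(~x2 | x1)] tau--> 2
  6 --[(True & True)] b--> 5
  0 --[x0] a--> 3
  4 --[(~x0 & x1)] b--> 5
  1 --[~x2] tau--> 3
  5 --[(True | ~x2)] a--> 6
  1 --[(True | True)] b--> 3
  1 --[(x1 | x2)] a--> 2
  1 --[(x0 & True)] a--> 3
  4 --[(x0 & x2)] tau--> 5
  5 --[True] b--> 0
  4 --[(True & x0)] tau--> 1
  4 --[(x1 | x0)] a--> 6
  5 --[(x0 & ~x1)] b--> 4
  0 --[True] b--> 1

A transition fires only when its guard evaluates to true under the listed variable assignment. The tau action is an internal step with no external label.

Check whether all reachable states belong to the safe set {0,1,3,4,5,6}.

Allowed set {0,1,3,4,5,6}
Reachable = {0,1,2,3}
  0: ok
  1: ok
  2: ✗ unsafe
  3: ok
witness against invariant: b·a → 2

Answer: INVARIANT VIOLATED at state 2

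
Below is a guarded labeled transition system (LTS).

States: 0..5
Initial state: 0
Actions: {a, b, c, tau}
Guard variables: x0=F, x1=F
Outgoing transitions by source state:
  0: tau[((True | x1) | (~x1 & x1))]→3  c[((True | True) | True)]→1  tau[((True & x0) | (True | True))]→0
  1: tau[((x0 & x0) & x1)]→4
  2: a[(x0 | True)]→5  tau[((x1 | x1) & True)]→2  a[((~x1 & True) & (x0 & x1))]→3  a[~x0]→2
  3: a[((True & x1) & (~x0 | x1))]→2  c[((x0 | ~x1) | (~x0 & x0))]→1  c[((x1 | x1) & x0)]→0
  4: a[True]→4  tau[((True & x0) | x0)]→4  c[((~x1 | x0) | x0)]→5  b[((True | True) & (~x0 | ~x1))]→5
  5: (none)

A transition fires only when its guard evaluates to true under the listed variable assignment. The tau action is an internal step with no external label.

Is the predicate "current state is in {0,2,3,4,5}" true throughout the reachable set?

Safe = {0,2,3,4,5}
R = {0,1,3}
  0: safe
  1: VIOLATES
  3: safe
reach 1 via c — violates

Answer: INVARIANT VIOLATED at state 1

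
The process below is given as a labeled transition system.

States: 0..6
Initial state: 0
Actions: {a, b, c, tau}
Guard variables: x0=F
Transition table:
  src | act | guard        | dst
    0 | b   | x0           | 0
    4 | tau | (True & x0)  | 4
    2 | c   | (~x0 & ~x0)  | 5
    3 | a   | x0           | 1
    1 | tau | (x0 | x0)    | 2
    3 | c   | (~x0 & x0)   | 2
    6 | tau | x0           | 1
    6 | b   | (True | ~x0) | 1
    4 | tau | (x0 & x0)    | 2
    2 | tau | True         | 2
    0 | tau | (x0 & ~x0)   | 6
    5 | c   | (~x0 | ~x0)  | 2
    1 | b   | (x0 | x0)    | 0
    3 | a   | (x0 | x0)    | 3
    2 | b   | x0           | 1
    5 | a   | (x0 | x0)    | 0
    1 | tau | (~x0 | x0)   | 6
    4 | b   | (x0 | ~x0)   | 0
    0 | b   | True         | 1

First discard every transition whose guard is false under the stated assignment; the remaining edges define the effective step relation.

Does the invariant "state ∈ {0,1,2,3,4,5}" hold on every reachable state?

Allowed set {0,1,2,3,4,5}
R = {0,1,6}
  0: ok
  1: ok
  6: outside
witness against invariant: b·tau → 6

Answer: INVARIANT VIOLATED at state 6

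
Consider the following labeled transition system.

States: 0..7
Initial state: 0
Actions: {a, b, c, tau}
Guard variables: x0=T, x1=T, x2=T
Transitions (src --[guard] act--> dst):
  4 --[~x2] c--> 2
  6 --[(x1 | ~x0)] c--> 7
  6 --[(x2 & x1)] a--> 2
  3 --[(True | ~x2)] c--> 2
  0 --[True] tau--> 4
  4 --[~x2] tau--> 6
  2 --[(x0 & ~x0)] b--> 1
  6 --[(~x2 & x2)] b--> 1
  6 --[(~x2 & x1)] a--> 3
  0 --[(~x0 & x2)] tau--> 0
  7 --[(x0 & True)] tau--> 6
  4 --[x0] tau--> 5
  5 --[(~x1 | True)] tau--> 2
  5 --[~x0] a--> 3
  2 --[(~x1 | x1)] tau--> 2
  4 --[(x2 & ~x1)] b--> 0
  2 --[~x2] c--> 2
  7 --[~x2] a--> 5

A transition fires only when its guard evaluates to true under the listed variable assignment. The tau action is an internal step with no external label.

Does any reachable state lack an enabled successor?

Answer: DEADLOCK-FREE

Trace:
Reach set: {0,2,4,5}
  0: tau→4  [deg 1]
  2: tau→2  [deg 1]
  4: tau→5  [deg 1]
  5: tau→2  [deg 1]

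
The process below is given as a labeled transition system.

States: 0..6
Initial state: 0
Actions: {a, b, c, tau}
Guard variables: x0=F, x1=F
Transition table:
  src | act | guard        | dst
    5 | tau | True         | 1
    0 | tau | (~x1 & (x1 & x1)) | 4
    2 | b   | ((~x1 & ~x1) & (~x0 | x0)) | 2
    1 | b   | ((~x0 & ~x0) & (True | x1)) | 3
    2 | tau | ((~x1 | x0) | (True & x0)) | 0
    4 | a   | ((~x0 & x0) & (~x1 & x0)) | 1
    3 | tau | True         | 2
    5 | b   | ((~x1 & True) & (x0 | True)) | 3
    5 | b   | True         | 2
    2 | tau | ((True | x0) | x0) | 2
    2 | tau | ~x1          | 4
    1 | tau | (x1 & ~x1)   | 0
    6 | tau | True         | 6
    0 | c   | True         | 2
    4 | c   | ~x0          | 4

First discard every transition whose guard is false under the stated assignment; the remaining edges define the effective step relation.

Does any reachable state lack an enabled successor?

R = {0,2,4}
  0: c→2  [1 exit(s)]
  2: b→2  tau→0  tau→2  tau→4  [4 exit(s)]
  4: c→4  [1 exit(s)]

Answer: DEADLOCK-FREE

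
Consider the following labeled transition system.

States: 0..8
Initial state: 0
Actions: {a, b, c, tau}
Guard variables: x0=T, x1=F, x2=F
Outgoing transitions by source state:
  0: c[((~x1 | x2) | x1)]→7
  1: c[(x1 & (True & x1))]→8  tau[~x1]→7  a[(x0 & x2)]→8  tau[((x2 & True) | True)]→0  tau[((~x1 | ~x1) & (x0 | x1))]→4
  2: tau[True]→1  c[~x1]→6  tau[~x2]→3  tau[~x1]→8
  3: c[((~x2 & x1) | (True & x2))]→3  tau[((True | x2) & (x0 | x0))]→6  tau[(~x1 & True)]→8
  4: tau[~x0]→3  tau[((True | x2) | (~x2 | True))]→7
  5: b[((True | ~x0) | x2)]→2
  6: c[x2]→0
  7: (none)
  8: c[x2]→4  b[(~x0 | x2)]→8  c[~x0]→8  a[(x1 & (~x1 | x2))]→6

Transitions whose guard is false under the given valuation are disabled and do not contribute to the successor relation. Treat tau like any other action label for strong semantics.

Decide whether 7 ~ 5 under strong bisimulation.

Answer: NOT BISIMILAR

Trace:
Compute ~ classes (split until stable):
  round 0: {{0,1,2,3,4,5,6,7,8}}
  round 1: {{0},{1,3,4},{2},{5},{6,7,8}}
  round 2: {{0},{1},{2},{3,4},{5},{6,7,8}}
stable after 3 split(s): 6 block(s)
class of 7: {6,7,8}; class of 5: {5}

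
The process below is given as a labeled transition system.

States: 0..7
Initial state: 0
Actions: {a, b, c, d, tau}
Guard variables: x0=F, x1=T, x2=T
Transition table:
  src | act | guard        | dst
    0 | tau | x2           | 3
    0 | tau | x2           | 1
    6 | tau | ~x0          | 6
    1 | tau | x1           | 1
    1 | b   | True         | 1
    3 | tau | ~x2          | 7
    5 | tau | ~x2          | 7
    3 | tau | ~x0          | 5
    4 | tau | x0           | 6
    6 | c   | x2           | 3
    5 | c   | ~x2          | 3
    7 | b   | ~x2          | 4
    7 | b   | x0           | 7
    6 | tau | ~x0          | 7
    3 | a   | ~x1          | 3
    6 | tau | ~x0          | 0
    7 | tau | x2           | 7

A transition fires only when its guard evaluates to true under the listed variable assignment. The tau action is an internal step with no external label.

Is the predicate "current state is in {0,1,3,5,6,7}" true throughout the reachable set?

Answer: INVARIANT HOLDS

Working:
Allowed set {0,1,3,5,6,7}
R = {0,1,3,5}
  0: ✓
  1: ✓
  3: ✓
  5: ✓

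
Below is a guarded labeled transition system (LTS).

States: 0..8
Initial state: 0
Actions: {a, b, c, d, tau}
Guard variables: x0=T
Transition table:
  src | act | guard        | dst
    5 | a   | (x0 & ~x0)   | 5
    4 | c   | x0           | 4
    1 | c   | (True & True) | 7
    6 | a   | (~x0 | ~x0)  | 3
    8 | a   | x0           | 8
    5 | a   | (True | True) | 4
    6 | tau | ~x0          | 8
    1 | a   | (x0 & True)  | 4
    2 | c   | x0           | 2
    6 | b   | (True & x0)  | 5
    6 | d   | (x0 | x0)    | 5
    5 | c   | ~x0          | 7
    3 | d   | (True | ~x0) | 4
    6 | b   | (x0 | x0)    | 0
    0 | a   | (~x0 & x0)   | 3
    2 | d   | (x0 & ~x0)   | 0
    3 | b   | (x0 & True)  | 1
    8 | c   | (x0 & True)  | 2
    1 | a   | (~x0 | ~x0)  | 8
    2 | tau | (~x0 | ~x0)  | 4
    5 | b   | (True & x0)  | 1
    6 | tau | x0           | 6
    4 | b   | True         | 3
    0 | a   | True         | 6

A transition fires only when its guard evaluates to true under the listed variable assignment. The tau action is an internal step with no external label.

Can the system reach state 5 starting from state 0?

Answer: REACHABLE

Trace:
Guard filter leaves 16 enabled edge(s).
Layer 0: {0}
Layer 1: {6}  cumulative {0,6}
Layer 2: {5}  cumulative {0,5,6}
Layer 3: {1,4}  cumulative {0,1,4,5,6}
Layer 4: {3,7}  cumulative {0,1,3,4,5,6,7}
Reach set: {0,1,3,4,5,6,7}
Path to 5: a·b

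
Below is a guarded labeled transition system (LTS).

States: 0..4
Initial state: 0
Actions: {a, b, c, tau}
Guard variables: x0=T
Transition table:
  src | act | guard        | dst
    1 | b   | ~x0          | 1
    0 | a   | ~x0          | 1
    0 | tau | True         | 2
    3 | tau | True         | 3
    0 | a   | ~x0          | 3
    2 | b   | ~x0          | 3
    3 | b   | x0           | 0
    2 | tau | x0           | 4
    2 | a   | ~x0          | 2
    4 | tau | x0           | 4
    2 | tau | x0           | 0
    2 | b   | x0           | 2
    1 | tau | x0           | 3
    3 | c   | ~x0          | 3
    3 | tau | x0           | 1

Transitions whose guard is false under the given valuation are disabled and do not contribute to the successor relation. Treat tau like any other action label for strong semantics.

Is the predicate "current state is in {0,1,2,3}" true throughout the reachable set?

Answer: INVARIANT VIOLATED at state 4

Trace:
Safe = {0,1,2,3}
Reachable = {0,2,4}
  0: ok
  2: ok
  4: ✗ unsafe
reach 4 via tau·tau — violates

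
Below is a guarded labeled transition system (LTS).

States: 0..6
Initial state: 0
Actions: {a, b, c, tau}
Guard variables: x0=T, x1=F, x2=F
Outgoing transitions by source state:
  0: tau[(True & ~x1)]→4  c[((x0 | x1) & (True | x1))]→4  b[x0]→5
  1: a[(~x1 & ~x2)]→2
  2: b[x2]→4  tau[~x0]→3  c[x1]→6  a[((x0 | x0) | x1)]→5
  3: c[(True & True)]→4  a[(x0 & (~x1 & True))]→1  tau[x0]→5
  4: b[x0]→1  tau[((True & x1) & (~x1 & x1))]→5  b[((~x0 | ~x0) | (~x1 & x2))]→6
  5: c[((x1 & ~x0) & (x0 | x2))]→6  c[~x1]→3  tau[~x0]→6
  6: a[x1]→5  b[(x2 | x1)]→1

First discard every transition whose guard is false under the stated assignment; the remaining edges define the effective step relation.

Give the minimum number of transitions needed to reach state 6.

Breadth-first toward 6:
  Layer 0: {0}
  Layer 1: {4,5}
  Layer 2: {1,3}
  Layer 3: {2}
6 never appears.

Answer: UNREACHABLE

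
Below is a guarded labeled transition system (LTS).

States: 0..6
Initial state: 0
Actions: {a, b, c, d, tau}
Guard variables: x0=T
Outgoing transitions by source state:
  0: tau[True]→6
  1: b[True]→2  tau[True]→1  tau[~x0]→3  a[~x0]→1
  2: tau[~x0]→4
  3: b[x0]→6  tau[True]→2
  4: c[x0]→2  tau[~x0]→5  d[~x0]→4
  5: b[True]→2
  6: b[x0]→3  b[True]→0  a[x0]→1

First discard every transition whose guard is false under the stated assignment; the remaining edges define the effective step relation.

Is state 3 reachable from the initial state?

After dropping false guards: 10 live edges.
L0 = {0}
L1 = {6}  total {0,6}
L2 = {1,3}  total {0,1,3,6}
L3 = {2}  total {0,1,2,3,6}
Reach set: {0,1,2,3,6}
Path to 3: tau·b

Answer: REACHABLE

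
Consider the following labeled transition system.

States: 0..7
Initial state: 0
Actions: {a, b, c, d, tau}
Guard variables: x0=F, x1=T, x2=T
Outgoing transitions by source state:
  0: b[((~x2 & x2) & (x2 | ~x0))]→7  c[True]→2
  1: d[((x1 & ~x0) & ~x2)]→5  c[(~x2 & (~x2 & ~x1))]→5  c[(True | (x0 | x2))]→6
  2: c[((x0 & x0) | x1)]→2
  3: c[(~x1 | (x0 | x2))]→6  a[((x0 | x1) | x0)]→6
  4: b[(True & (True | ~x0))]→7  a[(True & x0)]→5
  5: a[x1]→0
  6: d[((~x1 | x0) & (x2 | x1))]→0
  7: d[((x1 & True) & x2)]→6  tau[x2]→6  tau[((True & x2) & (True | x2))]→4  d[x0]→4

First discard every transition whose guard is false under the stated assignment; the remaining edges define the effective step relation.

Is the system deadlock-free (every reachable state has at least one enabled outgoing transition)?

Reach set: {0,2}
  0: c→2  [1 exit(s)]
  2: c→2  [1 exit(s)]

Answer: DEADLOCK-FREE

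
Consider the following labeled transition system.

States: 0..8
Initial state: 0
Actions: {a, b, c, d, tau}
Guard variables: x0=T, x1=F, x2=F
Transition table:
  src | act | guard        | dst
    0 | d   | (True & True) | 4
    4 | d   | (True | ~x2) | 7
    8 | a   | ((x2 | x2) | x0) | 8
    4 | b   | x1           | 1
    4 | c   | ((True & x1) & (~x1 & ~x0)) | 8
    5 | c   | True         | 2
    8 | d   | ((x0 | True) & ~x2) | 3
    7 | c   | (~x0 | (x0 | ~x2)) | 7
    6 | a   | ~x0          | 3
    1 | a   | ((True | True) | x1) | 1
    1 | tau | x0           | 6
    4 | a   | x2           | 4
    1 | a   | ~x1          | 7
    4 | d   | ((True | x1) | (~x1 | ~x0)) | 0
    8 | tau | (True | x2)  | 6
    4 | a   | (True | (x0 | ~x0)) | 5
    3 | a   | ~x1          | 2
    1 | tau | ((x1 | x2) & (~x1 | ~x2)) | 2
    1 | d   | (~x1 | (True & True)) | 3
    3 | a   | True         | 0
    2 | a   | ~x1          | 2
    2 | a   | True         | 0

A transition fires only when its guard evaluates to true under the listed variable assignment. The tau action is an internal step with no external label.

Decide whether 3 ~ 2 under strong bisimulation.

Answer: BISIMILAR

Analysis:
Bisimulation quotient by refinement:
  round 0: {{0,1,2,3,4,5,6,7,8}}
  round 1: {{0},{1,8},{2,3},{4},{5,7},{6}}
  round 2: {{0},{1},{2,3},{4},{5},{6},{7},{8}}
stable after 3 split(s): 8 block(s)
class of 3: {2,3}; class of 2: {2,3}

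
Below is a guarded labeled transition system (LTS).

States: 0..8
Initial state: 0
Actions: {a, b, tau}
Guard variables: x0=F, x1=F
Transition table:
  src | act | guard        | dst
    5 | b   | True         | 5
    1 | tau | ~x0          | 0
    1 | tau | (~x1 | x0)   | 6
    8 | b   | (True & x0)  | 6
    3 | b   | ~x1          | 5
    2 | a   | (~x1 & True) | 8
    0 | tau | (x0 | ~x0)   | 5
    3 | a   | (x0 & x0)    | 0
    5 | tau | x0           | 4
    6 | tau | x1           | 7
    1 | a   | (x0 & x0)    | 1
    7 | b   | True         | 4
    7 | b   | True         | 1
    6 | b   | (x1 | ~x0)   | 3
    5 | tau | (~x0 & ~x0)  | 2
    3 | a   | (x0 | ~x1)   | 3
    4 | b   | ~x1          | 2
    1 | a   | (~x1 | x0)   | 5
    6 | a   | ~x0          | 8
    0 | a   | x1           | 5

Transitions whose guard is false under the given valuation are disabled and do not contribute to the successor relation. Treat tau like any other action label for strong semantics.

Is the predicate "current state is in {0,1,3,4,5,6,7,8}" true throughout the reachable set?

Inv-set: {0,1,3,4,5,6,7,8}
Reachable = {0,2,5,8}
  0: safe
  2: ✗ unsafe
  5: safe
  8: safe
reach 2 via tau·tau — violates

Answer: INVARIANT VIOLATED at state 2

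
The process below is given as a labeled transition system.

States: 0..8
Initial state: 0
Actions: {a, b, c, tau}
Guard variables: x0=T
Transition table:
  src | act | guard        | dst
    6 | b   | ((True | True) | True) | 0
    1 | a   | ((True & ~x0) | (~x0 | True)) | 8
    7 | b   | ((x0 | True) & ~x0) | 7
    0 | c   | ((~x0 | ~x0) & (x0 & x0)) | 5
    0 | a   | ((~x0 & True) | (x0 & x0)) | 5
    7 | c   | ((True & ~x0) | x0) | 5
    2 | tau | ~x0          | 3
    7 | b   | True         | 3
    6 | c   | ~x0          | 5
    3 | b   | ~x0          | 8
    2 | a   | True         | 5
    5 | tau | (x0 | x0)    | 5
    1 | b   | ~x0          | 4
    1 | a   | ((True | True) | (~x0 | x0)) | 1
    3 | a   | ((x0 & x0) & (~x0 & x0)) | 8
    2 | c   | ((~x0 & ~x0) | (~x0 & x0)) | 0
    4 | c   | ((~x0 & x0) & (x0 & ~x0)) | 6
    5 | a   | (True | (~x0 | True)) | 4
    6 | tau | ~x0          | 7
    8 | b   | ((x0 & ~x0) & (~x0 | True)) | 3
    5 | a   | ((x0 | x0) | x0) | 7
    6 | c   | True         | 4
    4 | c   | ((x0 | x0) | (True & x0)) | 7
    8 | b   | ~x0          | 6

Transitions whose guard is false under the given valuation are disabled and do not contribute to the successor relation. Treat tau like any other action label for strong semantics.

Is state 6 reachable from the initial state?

After dropping false guards: 12 live edges.
depth 0: {0}
depth 1: {5}  total {0,5}
depth 2: {4,7}  total {0,4,5,7}
depth 3: {3}  total {0,3,4,5,7}
R = {0,3,4,5,7}

Answer: UNREACHABLE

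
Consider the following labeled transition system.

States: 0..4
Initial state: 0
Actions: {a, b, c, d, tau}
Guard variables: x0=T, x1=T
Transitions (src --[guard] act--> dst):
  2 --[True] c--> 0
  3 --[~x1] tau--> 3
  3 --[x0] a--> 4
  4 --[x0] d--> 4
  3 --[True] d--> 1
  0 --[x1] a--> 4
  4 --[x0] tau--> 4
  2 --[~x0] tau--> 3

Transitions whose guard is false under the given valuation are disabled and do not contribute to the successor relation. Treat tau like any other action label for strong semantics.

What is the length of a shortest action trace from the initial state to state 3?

Breadth-first toward 3:
  L0 = {0}
  L1 = {4}
3 never appears.

Answer: UNREACHABLE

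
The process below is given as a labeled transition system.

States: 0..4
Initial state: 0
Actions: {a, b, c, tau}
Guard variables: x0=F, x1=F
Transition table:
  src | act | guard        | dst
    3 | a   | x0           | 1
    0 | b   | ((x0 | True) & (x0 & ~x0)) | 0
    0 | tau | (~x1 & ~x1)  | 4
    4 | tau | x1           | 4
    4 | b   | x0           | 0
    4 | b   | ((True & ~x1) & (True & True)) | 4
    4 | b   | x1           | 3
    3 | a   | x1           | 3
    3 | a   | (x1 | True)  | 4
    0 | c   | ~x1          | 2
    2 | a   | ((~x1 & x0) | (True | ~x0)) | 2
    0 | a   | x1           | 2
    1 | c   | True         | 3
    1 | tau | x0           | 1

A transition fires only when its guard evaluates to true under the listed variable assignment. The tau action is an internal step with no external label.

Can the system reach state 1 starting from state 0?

After dropping false guards: 6 live edges.
depth 0: {0}
depth 1: {2,4}  now seen {0,2,4}
Reach set: {0,2,4}

Answer: UNREACHABLE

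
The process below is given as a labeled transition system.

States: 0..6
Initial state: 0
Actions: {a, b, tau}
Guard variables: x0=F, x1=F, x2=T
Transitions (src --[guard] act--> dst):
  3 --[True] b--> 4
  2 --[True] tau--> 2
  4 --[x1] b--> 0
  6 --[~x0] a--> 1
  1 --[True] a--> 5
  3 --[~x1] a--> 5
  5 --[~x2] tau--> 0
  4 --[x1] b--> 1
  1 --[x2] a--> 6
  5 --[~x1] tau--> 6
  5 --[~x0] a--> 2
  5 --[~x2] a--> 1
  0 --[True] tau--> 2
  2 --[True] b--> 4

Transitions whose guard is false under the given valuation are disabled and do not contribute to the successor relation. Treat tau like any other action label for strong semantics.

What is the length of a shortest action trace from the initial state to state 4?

Breadth-first toward 4:
  L0 = {0}
  L1 = {2}
  L2 = {4}
4 enters at depth 2; path tau·b

Answer: 2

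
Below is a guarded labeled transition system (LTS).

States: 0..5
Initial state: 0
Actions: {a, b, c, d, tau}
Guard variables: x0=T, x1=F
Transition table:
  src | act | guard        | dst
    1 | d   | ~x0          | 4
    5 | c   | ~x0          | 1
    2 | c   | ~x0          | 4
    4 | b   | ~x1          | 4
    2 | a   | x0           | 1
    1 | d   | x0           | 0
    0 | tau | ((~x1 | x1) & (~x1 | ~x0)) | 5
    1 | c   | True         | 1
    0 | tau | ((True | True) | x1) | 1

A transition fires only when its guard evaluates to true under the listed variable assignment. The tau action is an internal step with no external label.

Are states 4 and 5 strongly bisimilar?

Answer: NOT BISIMILAR

Working:
Compute ~ classes (split until stable):
  P[0] = {{0,1,2,3,4,5}}
  P[1] = {{0},{1},{2},{3,5},{4}}
5 equivalence class(es) (converged in 2)
class of 4: {4}; class of 5: {3,5}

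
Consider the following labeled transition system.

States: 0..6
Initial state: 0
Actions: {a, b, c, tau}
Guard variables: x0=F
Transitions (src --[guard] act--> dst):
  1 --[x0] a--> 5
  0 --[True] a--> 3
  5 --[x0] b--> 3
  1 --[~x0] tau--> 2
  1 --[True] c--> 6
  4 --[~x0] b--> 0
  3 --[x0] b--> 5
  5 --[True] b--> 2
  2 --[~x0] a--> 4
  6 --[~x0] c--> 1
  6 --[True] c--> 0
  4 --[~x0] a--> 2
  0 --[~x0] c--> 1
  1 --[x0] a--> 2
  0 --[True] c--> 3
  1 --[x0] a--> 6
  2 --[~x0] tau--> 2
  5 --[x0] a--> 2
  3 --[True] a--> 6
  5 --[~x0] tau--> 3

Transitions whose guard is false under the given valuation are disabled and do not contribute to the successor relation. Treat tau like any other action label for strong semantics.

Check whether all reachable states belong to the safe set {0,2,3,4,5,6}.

Inv-set: {0,2,3,4,5,6}
Reachable = {0,1,2,3,4,6}
  0: ok
  1: ✗ unsafe
  2: ok
  3: ok
  4: ok
  6: ok
witness against invariant: c → 1

Answer: INVARIANT VIOLATED at state 1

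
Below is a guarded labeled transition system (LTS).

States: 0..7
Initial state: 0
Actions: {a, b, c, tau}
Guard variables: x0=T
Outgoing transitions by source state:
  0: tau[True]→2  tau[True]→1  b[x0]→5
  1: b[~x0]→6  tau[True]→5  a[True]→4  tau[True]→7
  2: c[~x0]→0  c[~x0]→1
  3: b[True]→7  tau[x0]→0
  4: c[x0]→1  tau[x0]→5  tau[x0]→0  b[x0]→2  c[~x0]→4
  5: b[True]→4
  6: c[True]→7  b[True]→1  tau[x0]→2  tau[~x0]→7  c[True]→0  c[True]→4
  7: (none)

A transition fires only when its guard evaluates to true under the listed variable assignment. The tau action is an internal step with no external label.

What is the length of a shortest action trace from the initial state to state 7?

Answer: 2

Working:
Breadth-first toward 7:
  Layer 0: {0}
  Layer 1: {1,2,5}
  Layer 2: {4,7}
depth(7)=2, e.g. tau·tau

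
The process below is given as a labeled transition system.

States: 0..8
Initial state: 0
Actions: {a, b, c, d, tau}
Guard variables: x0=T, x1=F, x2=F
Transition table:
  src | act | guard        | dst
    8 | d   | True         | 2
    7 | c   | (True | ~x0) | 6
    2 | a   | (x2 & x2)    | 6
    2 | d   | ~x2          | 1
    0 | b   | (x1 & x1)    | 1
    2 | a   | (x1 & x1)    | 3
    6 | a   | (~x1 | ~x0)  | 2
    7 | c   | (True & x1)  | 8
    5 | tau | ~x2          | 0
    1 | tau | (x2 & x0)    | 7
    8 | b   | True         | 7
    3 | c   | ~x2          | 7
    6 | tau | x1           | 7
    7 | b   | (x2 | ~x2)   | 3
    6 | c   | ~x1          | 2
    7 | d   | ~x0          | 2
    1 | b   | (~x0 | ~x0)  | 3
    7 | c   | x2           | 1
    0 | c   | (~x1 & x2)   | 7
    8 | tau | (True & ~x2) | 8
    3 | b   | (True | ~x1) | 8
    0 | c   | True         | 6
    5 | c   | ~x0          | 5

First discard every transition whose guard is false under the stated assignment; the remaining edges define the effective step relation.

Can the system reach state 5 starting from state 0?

After dropping false guards: 12 live edges.
L0 = {0}
L1 = {6}  now seen {0,6}
L2 = {2}  now seen {0,2,6}
L3 = {1}  now seen {0,1,2,6}
R = {0,1,2,6}

Answer: UNREACHABLE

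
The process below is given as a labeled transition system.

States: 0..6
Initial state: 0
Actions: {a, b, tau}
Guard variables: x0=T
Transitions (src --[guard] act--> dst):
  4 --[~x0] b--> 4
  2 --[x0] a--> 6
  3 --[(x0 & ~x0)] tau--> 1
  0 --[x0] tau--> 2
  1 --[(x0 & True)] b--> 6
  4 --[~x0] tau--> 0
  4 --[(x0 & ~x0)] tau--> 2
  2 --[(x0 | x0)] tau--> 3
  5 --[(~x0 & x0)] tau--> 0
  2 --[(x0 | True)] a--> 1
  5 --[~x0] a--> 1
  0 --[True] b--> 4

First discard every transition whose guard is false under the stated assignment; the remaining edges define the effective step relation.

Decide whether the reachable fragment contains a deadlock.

R = {0,1,2,3,4,6}
  0: b→4  tau→2  [deg 2]
  1: b→6  [deg 1]
  2: a→1  a→6  tau→3  [deg 3]
  3: ∅  [no exit]
  4: ∅  [no exit]
  6: ∅  [no exit]
trace reaching 3: tau·tau

Answer: DEADLOCK at state 3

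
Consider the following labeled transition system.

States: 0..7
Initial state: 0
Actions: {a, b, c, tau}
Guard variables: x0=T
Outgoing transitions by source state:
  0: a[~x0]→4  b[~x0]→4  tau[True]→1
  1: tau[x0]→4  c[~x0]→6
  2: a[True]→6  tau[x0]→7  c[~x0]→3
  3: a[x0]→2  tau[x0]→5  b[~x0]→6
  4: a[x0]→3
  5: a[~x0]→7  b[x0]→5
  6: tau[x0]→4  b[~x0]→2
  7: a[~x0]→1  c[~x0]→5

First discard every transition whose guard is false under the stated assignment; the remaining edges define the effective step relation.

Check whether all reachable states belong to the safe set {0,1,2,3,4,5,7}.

Answer: INVARIANT VIOLATED at state 6

Analysis:
Inv-set: {0,1,2,3,4,5,7}
Reachable = {0,1,2,3,4,5,6,7}
  0: ok
  1: ok
  2: ok
  3: ok
  4: ok
  5: ok
  6: outside
  7: ok
counterexample path to 6: tau·tau·a·a·a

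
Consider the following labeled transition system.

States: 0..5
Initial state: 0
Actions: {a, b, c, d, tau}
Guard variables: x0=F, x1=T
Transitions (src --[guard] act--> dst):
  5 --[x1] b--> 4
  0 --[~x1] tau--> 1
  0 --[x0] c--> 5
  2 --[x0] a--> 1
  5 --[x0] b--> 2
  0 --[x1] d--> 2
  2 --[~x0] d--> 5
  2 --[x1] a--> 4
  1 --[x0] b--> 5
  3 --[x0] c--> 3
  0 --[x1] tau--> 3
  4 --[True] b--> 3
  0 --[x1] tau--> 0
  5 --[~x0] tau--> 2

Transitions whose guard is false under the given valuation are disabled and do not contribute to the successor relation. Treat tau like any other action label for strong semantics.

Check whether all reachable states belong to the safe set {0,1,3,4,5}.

Answer: INVARIANT VIOLATED at state 2

Working:
Allowed set {0,1,3,4,5}
R = {0,2,3,4,5}
  0: safe
  2: outside
  3: safe
  4: safe
  5: safe
counterexample path to 2: d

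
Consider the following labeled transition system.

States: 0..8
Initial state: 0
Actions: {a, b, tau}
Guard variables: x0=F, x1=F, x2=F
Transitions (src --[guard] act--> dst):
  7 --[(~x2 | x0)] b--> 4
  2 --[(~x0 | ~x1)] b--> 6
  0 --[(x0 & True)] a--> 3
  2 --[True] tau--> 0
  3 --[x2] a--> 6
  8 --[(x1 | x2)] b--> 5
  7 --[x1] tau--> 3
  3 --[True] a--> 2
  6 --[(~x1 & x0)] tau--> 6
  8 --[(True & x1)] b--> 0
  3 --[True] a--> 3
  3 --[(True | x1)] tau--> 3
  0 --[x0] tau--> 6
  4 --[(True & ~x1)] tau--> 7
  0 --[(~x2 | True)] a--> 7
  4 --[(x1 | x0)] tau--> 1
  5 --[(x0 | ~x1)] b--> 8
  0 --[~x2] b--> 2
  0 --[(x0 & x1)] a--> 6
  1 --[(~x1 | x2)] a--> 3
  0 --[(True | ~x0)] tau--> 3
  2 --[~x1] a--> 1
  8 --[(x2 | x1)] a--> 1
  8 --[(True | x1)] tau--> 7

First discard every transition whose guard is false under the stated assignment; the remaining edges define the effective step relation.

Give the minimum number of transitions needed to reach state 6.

Answer: 2

Working:
Layered search for 6:
  Layer 0: {0}
  Layer 1: {2,3,7}
  Layer 2: {1,4,6}
first hit 6 at d=2 via b·b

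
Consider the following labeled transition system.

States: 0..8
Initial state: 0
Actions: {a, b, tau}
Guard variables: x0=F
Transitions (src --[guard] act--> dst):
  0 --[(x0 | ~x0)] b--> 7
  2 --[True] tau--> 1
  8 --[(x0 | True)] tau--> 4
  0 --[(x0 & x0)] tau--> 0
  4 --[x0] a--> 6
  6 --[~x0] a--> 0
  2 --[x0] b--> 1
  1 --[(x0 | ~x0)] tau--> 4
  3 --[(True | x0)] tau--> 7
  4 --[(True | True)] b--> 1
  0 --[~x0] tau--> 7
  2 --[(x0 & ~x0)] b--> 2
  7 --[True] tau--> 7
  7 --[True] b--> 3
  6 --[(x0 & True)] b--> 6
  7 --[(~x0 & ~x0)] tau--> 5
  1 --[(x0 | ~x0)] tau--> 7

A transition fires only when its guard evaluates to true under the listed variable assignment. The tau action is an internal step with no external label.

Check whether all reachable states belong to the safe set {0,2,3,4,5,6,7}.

Answer: INVARIANT HOLDS

Working:
Safe = {0,2,3,4,5,6,7}
Reach set: {0,3,5,7}
  0: safe
  3: safe
  5: safe
  7: safe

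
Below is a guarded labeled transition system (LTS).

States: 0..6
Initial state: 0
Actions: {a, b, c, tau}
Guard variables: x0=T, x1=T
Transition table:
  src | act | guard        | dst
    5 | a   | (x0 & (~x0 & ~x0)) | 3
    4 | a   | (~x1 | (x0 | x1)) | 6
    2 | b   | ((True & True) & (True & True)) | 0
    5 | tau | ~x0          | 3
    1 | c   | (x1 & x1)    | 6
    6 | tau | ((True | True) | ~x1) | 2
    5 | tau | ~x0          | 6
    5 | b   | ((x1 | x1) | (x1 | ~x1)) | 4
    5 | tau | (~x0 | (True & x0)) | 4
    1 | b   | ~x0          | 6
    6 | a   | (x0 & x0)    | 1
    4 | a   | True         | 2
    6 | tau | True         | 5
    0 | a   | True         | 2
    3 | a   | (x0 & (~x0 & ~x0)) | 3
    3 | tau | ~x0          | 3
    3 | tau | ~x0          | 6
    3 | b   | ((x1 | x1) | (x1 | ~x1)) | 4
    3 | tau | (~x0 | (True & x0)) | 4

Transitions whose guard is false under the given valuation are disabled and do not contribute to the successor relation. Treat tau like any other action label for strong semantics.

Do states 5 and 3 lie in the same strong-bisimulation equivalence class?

Answer: BISIMILAR

Trace:
Bisimulation quotient by refinement:
  P[0] = {{0,1,2,3,4,5,6}}
  P[1] = {{0,4},{1},{2},{3,5},{6}}
  P[2] = {{0},{1},{2},{3,5},{4},{6}}
Fixed point at round 3; 6 class(es).
class of 5: {3,5}; class of 3: {3,5}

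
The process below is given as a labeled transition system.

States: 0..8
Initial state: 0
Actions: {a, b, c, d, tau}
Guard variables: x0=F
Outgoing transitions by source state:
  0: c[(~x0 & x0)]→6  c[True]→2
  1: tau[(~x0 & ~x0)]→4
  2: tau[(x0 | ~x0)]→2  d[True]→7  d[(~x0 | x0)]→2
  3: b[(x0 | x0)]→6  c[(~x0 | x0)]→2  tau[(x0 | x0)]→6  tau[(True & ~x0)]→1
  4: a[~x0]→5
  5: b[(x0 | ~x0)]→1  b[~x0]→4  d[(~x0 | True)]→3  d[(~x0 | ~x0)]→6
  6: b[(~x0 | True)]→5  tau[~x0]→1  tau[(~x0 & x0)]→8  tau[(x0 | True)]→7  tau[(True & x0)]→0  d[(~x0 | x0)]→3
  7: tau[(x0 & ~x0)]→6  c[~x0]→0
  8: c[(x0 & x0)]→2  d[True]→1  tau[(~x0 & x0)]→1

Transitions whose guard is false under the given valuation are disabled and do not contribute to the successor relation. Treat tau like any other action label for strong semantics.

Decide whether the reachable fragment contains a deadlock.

Answer: DEADLOCK-FREE

Working:
R = {0,2,7}
  0: c→2  [1 exit(s)]
  2: d→2  d→7  tau→2  [3 exit(s)]
  7: c→0  [1 exit(s)]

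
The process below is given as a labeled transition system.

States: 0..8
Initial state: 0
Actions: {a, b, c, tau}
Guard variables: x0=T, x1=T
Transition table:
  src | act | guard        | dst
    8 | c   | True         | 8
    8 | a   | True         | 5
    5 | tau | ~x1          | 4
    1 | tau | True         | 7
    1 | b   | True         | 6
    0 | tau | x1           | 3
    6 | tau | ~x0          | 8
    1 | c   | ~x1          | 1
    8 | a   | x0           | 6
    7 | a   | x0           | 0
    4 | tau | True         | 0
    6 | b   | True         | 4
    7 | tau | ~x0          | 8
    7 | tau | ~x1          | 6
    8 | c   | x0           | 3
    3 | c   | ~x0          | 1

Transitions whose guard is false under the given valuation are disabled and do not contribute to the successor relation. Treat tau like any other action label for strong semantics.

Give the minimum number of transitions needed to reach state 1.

Answer: UNREACHABLE

Trace:
BFS to 1:
  Layer 0: {0}
  Layer 1: {3}
1 never appears.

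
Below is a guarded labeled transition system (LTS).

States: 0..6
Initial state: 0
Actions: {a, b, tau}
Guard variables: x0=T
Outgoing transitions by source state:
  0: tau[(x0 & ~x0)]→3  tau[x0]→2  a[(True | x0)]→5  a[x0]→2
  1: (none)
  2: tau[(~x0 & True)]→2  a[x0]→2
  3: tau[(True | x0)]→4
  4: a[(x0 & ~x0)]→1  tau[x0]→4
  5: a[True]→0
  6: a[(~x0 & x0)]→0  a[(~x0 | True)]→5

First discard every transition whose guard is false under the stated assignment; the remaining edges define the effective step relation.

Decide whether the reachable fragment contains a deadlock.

R = {0,2,5}
  0: a→2  a→5  tau→2  [3 exit(s)]
  2: a→2  [1 exit(s)]
  5: a→0  [1 exit(s)]

Answer: DEADLOCK-FREE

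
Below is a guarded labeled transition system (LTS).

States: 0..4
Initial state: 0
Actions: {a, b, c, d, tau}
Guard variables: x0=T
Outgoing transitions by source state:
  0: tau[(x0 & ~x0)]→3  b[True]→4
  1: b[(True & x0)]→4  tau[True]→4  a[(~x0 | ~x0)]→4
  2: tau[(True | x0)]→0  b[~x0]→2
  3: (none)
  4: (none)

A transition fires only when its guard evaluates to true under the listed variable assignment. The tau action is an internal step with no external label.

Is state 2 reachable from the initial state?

Guard filter leaves 4 enabled edge(s).
L0 = {0}
L1 = {4}  cumulative {0,4}
Reachable = {0,4}

Answer: UNREACHABLE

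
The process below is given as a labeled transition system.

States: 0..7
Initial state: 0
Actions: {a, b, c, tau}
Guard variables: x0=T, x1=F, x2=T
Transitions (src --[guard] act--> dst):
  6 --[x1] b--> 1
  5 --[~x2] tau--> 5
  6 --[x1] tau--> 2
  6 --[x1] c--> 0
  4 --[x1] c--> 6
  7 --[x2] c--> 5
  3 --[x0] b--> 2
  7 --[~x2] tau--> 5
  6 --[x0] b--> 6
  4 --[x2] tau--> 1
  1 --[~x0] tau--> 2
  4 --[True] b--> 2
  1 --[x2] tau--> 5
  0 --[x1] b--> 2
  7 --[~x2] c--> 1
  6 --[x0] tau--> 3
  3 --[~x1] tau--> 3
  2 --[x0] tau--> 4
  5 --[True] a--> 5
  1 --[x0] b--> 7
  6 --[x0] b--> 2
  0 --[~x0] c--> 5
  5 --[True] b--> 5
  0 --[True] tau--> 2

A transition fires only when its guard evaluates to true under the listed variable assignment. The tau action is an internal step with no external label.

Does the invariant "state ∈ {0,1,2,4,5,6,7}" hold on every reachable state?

Allowed set {0,1,2,4,5,6,7}
Reachable = {0,1,2,4,5,7}
  0: safe
  1: safe
  2: safe
  4: safe
  5: safe
  7: safe

Answer: INVARIANT HOLDS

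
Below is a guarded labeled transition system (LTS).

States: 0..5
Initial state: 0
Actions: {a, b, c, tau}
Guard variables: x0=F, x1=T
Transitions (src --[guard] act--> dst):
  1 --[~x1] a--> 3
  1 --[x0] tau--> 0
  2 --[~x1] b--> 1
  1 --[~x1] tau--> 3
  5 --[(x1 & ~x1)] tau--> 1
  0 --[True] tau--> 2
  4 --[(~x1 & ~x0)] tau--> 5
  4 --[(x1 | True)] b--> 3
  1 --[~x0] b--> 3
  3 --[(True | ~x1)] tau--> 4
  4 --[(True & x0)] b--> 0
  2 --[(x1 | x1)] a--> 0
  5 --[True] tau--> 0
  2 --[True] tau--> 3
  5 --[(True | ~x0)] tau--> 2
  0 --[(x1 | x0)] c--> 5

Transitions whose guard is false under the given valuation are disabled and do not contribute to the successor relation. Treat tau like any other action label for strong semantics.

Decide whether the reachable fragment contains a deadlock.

R = {0,2,3,4,5}
  0: c→5  tau→2  [deg 2]
  2: a→0  tau→3  [deg 2]
  3: tau→4  [deg 1]
  4: b→3  [deg 1]
  5: tau→0  tau→2  [deg 2]

Answer: DEADLOCK-FREE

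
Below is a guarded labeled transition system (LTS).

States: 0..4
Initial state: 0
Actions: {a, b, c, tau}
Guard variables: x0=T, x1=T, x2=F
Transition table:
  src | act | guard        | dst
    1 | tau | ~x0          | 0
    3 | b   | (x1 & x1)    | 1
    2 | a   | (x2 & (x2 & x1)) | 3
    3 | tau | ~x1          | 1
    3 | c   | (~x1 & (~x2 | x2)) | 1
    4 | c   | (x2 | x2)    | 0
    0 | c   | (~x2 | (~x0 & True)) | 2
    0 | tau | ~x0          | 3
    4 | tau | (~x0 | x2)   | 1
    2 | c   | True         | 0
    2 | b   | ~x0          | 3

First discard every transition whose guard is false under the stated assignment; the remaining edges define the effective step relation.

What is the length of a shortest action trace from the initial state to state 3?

Answer: UNREACHABLE

Trace:
Layered search for 3:
  L0 = {0}
  L1 = {2}
3 never appears.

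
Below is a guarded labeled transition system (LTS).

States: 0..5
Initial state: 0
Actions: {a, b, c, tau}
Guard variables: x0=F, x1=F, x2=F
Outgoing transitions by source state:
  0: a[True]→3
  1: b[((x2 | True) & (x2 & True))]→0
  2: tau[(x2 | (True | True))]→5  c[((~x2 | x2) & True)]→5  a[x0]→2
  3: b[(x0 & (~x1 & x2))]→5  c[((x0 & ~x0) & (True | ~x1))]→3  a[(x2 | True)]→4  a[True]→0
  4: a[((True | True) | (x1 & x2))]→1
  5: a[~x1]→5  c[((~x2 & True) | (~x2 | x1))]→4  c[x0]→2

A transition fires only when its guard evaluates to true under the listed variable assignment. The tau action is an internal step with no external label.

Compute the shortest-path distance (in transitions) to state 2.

BFS to 2:
  depth 0: {0}
  depth 1: {3}
  depth 2: {4}
  depth 3: {1}
2 never appears.

Answer: UNREACHABLE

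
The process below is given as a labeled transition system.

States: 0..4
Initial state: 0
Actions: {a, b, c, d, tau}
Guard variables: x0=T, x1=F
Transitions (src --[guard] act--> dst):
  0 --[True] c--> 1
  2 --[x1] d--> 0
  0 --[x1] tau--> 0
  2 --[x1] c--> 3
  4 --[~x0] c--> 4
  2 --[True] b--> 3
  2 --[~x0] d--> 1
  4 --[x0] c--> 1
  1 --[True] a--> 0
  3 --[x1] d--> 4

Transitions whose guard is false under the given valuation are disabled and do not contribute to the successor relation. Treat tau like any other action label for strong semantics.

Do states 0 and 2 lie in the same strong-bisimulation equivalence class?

Refine partition for ~:
  round 0: {{0,1,2,3,4}}
  round 1: {{0,4},{1},{2},{3}}
4 equivalence class(es) (converged in 2)
0∈{0,4}, 2∈{2}

Answer: NOT BISIMILAR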